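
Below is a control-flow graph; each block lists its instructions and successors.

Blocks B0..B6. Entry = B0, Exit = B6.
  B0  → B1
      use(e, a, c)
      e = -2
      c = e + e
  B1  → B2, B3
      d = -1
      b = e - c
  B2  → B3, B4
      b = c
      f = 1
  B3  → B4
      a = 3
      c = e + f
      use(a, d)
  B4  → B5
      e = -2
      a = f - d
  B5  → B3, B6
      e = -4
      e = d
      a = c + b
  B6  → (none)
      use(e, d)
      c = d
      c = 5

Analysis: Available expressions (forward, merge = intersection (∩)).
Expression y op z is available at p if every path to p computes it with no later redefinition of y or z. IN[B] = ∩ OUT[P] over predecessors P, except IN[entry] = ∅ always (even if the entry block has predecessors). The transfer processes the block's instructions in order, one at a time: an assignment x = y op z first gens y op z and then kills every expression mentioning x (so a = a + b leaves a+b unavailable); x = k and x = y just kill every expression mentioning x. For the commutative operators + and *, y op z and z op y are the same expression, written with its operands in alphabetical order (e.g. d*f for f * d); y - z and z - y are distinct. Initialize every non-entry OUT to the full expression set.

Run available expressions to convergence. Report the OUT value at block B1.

Answer: {e+e, e-c}

Derivation:
Per-block solution:
  B0: | IN={} | OUT={e+e}
  B1: | IN={e+e} | OUT={e+e, e-c}
  B2: | IN={e+e, e-c} | OUT={e+e, e-c}
  B3: | IN={} | OUT={e+f}
  B4: | IN={} | OUT={f-d}
  B5: | IN={f-d} | OUT={b+c, f-d}
  B6: | IN={b+c, f-d} | OUT={f-d}

Merge at B1: IN[B1] = OUT[B0] = {e+e}
Applying B1's transfer function to that IN value gives OUT[B1] (row B1 above).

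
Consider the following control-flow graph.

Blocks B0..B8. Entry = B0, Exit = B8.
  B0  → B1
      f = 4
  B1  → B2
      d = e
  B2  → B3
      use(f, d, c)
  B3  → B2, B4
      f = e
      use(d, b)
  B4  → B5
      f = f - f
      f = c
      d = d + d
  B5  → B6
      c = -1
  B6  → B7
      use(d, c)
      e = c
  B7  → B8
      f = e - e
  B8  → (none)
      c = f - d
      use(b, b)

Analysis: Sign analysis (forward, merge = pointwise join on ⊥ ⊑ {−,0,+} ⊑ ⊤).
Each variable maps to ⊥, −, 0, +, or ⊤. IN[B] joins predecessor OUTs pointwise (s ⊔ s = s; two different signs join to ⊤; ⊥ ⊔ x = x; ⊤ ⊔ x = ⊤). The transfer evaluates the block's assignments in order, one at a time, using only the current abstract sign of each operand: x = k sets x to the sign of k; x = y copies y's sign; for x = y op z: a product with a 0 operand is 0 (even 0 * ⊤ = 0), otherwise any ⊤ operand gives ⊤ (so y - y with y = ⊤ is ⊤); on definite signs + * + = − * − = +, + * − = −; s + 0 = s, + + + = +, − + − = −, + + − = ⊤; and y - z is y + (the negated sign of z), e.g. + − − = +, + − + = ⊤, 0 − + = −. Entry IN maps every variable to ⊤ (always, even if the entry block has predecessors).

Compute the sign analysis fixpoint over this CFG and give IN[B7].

Answer: {a: ⊤, b: ⊤, c: -, d: ⊤, e: -, f: ⊤}

Derivation:
Converged values:
  B0:  IN=(all ⊤)  OUT={f:+; rest ⊤}
  B1:  IN={f:+; rest ⊤}  OUT={f:+; rest ⊤}
  B2:  IN=(all ⊤)  OUT=(all ⊤)
  B3:  IN=(all ⊤)  OUT=(all ⊤)
  B4:  IN=(all ⊤)  OUT=(all ⊤)
  B5:  IN=(all ⊤)  OUT={c:-; rest ⊤}
  B6:  IN={c:-; rest ⊤}  OUT={c:-, e:-; rest ⊤}
  B7:  IN={c:-, e:-; rest ⊤}  OUT={c:-, e:-; rest ⊤}
  B8:  IN={c:-, e:-; rest ⊤}  OUT={e:-; rest ⊤}

Merge at B7: IN[B7] = OUT[B6] = {a: ⊤, b: ⊤, c: -, d: ⊤, e: -, f: ⊤}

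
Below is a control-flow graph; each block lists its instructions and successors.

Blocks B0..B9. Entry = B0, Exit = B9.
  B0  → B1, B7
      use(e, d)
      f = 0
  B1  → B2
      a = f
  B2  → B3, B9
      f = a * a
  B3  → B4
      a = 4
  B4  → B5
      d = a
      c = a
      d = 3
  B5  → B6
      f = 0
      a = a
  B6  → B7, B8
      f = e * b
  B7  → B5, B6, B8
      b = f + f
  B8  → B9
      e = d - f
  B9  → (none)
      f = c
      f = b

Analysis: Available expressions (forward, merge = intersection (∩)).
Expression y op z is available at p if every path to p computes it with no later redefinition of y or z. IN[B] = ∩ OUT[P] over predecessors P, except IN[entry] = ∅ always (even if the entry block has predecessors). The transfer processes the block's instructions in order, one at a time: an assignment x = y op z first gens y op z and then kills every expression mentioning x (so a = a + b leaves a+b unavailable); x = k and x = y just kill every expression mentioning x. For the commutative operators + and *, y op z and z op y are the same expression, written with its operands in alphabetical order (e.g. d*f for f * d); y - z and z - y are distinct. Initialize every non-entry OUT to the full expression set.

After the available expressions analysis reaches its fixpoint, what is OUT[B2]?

Answer: {a*a}

Derivation:
Per-block solution:
  B0:  IN={}  OUT={}
  B1:  IN={}  OUT={}
  B2:  IN={}  OUT={a*a}
  B3:  IN={a*a}  OUT={}
  B4:  IN={}  OUT={}
  B5:  IN={}  OUT={}
  B6:  IN={}  OUT={b*e}
  B7:  IN={}  OUT={f+f}
  B8:  IN={}  OUT={d-f}
  B9:  IN={}  OUT={}

Merge at B2: IN[B2] = OUT[B1] = {}
Applying B2's transfer function to that IN value gives OUT[B2] (row B2 above).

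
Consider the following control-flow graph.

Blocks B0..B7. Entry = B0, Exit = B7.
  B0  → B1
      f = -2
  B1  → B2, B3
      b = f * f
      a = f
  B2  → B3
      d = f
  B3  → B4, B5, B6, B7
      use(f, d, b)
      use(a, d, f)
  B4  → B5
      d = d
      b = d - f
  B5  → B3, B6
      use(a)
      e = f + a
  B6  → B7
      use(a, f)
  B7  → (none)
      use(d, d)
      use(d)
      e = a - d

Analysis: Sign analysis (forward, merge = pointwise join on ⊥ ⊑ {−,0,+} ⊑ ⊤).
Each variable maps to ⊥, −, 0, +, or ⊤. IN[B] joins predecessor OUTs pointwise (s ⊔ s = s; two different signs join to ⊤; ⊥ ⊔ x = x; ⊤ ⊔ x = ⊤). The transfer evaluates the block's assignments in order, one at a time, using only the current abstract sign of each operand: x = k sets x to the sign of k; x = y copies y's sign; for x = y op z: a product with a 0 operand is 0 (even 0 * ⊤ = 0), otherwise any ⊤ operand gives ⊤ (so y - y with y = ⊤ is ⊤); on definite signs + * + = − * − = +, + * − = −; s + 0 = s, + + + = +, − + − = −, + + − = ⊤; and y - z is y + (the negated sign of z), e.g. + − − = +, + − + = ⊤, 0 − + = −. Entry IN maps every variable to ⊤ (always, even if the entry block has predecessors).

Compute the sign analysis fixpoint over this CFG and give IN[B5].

Fixpoint table:
  B0:  IN=(all ⊤)  OUT={f:-; rest ⊤}
  B1:  IN={f:-; rest ⊤}  OUT={a:-, b:+, f:-; rest ⊤}
  B2:  IN={a:-, b:+, f:-; rest ⊤}  OUT={a:-, b:+, d:-, f:-; rest ⊤}
  B3:  IN={a:-, f:-; rest ⊤}  OUT={a:-, f:-; rest ⊤}
  B4:  IN={a:-, f:-; rest ⊤}  OUT={a:-, f:-; rest ⊤}
  B5:  IN={a:-, f:-; rest ⊤}  OUT={a:-, e:-, f:-; rest ⊤}
  B6:  IN={a:-, f:-; rest ⊤}  OUT={a:-, f:-; rest ⊤}
  B7:  IN={a:-, f:-; rest ⊤}  OUT={a:-, f:-; rest ⊤}

Merge at B5: IN[B5] = OUT[B3] ⊔ OUT[B4] = {a: -, b: ⊤, c: ⊤, d: ⊤, e: ⊤, f: -}

Answer: {a: -, b: ⊤, c: ⊤, d: ⊤, e: ⊤, f: -}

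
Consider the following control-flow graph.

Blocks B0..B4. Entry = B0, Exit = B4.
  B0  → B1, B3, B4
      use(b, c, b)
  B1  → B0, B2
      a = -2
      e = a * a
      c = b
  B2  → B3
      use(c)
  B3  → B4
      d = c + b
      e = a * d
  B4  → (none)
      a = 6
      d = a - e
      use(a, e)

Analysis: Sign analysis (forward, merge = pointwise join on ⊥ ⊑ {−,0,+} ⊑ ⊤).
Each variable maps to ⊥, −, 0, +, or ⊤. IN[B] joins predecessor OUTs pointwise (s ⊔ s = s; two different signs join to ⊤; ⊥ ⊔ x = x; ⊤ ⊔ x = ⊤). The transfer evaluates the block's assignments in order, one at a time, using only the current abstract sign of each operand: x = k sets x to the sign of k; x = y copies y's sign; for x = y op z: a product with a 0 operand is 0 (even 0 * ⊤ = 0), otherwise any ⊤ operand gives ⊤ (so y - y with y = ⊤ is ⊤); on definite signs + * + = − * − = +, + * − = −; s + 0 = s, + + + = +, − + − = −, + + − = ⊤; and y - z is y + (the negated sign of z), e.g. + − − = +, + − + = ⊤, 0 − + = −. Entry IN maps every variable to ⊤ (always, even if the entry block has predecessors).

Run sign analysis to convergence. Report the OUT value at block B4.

Converged values:
  B0:   IN=(all ⊤)   OUT=(all ⊤)
  B1:   IN=(all ⊤)   OUT={a:-, e:+; rest ⊤}
  B2:   IN={a:-, e:+; rest ⊤}   OUT={a:-, e:+; rest ⊤}
  B3:   IN=(all ⊤)   OUT=(all ⊤)
  B4:   IN=(all ⊤)   OUT={a:+; rest ⊤}

Merge at B4: IN[B4] = OUT[B0] ⊔ OUT[B3] = {a: ⊤, b: ⊤, c: ⊤, d: ⊤, e: ⊤, f: ⊤}
Applying B4's transfer function to that IN value gives OUT[B4] (row B4 above).

Answer: {a: +, b: ⊤, c: ⊤, d: ⊤, e: ⊤, f: ⊤}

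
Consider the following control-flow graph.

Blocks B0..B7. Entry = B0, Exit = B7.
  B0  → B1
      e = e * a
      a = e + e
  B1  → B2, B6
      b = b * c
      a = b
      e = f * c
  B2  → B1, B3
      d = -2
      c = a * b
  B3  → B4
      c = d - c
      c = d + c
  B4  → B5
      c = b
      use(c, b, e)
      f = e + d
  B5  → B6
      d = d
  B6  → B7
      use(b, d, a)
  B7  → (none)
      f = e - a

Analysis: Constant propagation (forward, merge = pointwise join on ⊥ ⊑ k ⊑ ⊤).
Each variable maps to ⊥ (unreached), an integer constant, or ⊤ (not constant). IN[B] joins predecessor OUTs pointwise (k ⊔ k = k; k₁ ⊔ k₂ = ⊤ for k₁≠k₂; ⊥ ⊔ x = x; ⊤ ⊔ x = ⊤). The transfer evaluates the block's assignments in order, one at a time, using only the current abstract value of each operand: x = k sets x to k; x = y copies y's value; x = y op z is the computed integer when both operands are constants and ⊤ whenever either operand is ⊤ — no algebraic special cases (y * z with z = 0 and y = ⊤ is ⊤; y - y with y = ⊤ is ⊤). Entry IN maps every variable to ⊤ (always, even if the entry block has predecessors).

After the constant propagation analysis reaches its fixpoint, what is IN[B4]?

Answer: {a: ⊤, b: ⊤, c: ⊤, d: -2, e: ⊤, f: ⊤}

Trace:
Per-block solution:
  B0:  IN=(all ⊤)  OUT=(all ⊤)
  B1:  IN=(all ⊤)  OUT=(all ⊤)
  B2:  IN=(all ⊤)  OUT={d:-2; rest ⊤}
  B3:  IN={d:-2; rest ⊤}  OUT={d:-2; rest ⊤}
  B4:  IN={d:-2; rest ⊤}  OUT={d:-2; rest ⊤}
  B5:  IN={d:-2; rest ⊤}  OUT={d:-2; rest ⊤}
  B6:  IN=(all ⊤)  OUT=(all ⊤)
  B7:  IN=(all ⊤)  OUT=(all ⊤)

Merge at B4: IN[B4] = OUT[B3] = {a: ⊤, b: ⊤, c: ⊤, d: -2, e: ⊤, f: ⊤}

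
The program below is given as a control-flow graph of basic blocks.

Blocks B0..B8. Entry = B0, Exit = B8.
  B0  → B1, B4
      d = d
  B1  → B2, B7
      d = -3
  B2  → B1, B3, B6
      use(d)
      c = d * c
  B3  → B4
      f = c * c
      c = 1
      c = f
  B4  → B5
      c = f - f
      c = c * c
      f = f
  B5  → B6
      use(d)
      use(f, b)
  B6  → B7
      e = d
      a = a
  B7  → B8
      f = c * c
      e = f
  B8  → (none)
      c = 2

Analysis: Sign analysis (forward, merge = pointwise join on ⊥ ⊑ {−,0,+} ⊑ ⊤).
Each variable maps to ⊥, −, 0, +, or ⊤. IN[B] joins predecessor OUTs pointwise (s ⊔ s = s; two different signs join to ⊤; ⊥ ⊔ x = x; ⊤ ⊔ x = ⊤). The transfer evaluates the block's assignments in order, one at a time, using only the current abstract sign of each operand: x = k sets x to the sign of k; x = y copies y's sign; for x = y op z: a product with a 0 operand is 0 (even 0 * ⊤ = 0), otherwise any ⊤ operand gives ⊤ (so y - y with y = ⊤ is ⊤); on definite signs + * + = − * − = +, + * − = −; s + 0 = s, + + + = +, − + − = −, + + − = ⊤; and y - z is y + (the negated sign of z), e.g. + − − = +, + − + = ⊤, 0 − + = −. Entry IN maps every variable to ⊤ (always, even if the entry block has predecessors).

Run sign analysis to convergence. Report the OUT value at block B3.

Answer: {a: ⊤, b: ⊤, c: ⊤, d: -, e: ⊤, f: ⊤}

Derivation:
Converged values:
  B0:   IN=(all ⊤)   OUT=(all ⊤)
  B1:   IN=(all ⊤)   OUT={d:-; rest ⊤}
  B2:   IN={d:-; rest ⊤}   OUT={d:-; rest ⊤}
  B3:   IN={d:-; rest ⊤}   OUT={d:-; rest ⊤}
  B4:   IN=(all ⊤)   OUT=(all ⊤)
  B5:   IN=(all ⊤)   OUT=(all ⊤)
  B6:   IN=(all ⊤)   OUT=(all ⊤)
  B7:   IN=(all ⊤)   OUT=(all ⊤)
  B8:   IN=(all ⊤)   OUT={c:+; rest ⊤}

Merge at B3: IN[B3] = OUT[B2] = {a: ⊤, b: ⊤, c: ⊤, d: -, e: ⊤, f: ⊤}
Applying B3's transfer function to that IN value gives OUT[B3] (row B3 above).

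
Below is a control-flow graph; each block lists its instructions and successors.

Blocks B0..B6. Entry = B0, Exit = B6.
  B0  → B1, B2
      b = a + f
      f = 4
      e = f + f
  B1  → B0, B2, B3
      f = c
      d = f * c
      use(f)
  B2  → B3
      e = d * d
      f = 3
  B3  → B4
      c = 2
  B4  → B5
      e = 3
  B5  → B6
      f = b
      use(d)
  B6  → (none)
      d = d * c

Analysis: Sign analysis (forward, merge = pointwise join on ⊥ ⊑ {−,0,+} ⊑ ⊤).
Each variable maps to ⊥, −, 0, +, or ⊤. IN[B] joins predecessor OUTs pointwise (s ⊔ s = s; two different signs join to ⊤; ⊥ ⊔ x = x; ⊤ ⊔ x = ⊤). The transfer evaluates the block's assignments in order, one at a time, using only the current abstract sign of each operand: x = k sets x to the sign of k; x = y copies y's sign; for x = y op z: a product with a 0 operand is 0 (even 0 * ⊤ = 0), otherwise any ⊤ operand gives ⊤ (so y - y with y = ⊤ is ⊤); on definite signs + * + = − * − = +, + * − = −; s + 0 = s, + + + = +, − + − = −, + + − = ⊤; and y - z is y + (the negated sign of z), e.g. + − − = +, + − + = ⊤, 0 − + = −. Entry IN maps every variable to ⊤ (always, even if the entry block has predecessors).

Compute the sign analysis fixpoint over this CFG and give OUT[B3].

Fixpoint table:
  B0:  IN=(all ⊤)  OUT={e:+, f:+; rest ⊤}
  B1:  IN={e:+, f:+; rest ⊤}  OUT={e:+; rest ⊤}
  B2:  IN={e:+; rest ⊤}  OUT={f:+; rest ⊤}
  B3:  IN=(all ⊤)  OUT={c:+; rest ⊤}
  B4:  IN={c:+; rest ⊤}  OUT={c:+, e:+; rest ⊤}
  B5:  IN={c:+, e:+; rest ⊤}  OUT={c:+, e:+; rest ⊤}
  B6:  IN={c:+, e:+; rest ⊤}  OUT={c:+, e:+; rest ⊤}

Merge at B3: IN[B3] = OUT[B1] ⊔ OUT[B2] = {a: ⊤, b: ⊤, c: ⊤, d: ⊤, e: ⊤, f: ⊤}
Applying B3's transfer function to that IN value gives OUT[B3] (row B3 above).

Answer: {a: ⊤, b: ⊤, c: +, d: ⊤, e: ⊤, f: ⊤}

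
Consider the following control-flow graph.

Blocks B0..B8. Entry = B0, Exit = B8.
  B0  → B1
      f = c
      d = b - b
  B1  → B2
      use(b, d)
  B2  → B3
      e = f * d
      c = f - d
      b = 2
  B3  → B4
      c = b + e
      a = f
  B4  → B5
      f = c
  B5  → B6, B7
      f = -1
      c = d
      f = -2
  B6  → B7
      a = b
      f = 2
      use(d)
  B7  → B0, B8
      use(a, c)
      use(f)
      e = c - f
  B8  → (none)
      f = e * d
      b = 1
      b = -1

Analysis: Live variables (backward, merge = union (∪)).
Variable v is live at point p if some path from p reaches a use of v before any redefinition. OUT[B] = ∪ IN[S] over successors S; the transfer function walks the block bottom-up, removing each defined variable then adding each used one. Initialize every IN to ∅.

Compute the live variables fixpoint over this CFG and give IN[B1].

Fixpoint table:
  B0:  IN={b, c}  OUT={b, d, f}
  B1:  IN={b, d, f}  OUT={d, f}
  B2:  IN={d, f}  OUT={b, d, e, f}
  B3:  IN={b, d, e, f}  OUT={a, b, c, d}
  B4:  IN={a, b, c, d}  OUT={a, b, d}
  B5:  IN={a, b, d}  OUT={a, b, c, d, f}
  B6:  IN={b, c, d}  OUT={a, b, c, d, f}
  B7:  IN={a, b, c, d, f}  OUT={b, c, d, e}
  B8:  IN={d, e}  OUT={}

Merge at B1: OUT[B1] = IN[B2] = {d, f}
Applying B1's transfer function to that OUT value gives IN[B1] (row B1 above).

Answer: {b, d, f}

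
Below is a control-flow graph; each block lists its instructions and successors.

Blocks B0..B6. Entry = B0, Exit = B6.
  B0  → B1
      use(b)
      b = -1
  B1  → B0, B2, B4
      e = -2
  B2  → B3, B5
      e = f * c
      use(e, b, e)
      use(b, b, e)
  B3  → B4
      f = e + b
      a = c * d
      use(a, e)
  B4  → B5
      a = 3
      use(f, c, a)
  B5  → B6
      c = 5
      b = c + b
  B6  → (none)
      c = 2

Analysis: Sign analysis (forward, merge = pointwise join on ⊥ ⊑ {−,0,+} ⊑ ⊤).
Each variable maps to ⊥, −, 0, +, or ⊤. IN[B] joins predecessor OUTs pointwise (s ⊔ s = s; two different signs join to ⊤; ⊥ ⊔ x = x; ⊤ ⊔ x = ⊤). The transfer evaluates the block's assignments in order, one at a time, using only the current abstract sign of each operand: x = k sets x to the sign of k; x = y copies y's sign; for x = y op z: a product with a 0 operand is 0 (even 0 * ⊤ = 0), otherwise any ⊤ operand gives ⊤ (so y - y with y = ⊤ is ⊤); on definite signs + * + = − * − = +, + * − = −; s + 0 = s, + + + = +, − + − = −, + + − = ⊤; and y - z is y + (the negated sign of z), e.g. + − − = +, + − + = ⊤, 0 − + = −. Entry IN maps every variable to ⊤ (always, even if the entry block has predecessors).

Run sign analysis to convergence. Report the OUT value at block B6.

Answer: {a: ⊤, b: ⊤, c: +, d: ⊤, e: ⊤, f: ⊤}

Working:
Fixpoint table:
  B0: | IN=(all ⊤) | OUT={b:-; rest ⊤}
  B1: | IN={b:-; rest ⊤} | OUT={b:-, e:-; rest ⊤}
  B2: | IN={b:-, e:-; rest ⊤} | OUT={b:-; rest ⊤}
  B3: | IN={b:-; rest ⊤} | OUT={b:-; rest ⊤}
  B4: | IN={b:-; rest ⊤} | OUT={a:+, b:-; rest ⊤}
  B5: | IN={b:-; rest ⊤} | OUT={c:+; rest ⊤}
  B6: | IN={c:+; rest ⊤} | OUT={c:+; rest ⊤}

Merge at B6: IN[B6] = OUT[B5] = {a: ⊤, b: ⊤, c: +, d: ⊤, e: ⊤, f: ⊤}
Applying B6's transfer function to that IN value gives OUT[B6] (row B6 above).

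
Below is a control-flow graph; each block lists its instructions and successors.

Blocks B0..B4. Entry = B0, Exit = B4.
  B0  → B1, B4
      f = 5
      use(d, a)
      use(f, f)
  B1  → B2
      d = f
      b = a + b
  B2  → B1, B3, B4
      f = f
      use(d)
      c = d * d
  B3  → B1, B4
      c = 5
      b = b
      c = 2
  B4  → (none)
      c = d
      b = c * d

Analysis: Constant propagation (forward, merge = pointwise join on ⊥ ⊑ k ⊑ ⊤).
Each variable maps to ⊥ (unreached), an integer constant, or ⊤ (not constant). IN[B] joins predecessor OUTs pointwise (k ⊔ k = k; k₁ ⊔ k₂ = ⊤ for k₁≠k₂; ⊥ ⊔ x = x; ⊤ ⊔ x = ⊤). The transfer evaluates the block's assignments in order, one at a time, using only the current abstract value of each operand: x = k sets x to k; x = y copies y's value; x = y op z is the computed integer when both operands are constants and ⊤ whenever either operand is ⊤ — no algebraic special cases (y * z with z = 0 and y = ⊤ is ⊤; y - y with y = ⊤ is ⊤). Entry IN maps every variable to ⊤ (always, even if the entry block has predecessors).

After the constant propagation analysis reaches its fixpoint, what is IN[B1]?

Converged values:
  B0: | IN=(all ⊤) | OUT={f:5; rest ⊤}
  B1: | IN={f:5; rest ⊤} | OUT={d:5, f:5; rest ⊤}
  B2: | IN={d:5, f:5; rest ⊤} | OUT={c:25, d:5, f:5; rest ⊤}
  B3: | IN={c:25, d:5, f:5; rest ⊤} | OUT={c:2, d:5, f:5; rest ⊤}
  B4: | IN={f:5; rest ⊤} | OUT={f:5; rest ⊤}

Merge at B1: IN[B1] = OUT[B0] ⊔ OUT[B2] ⊔ OUT[B3] = {a: ⊤, b: ⊤, c: ⊤, d: ⊤, e: ⊤, f: 5}

Answer: {a: ⊤, b: ⊤, c: ⊤, d: ⊤, e: ⊤, f: 5}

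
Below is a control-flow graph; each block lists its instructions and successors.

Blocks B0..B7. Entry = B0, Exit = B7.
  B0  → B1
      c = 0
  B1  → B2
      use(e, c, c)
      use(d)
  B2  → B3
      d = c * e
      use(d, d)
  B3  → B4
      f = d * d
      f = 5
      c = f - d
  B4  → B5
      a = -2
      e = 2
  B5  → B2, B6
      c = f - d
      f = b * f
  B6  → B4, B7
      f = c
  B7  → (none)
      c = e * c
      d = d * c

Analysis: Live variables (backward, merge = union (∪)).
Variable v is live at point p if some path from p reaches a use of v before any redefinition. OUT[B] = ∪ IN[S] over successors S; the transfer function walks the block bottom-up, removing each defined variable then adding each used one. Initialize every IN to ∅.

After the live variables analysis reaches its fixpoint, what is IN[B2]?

Answer: {b, c, e}

Derivation:
Converged values:
  B0:   IN={b, d, e}   OUT={b, c, d, e}
  B1:   IN={b, c, d, e}   OUT={b, c, e}
  B2:   IN={b, c, e}   OUT={b, d}
  B3:   IN={b, d}   OUT={b, d, f}
  B4:   IN={b, d, f}   OUT={b, d, e, f}
  B5:   IN={b, d, e, f}   OUT={b, c, d, e}
  B6:   IN={b, c, d, e}   OUT={b, c, d, e, f}
  B7:   IN={c, d, e}   OUT={}

Merge at B2: OUT[B2] = IN[B3] = {b, d}
Applying B2's transfer function to that OUT value gives IN[B2] (row B2 above).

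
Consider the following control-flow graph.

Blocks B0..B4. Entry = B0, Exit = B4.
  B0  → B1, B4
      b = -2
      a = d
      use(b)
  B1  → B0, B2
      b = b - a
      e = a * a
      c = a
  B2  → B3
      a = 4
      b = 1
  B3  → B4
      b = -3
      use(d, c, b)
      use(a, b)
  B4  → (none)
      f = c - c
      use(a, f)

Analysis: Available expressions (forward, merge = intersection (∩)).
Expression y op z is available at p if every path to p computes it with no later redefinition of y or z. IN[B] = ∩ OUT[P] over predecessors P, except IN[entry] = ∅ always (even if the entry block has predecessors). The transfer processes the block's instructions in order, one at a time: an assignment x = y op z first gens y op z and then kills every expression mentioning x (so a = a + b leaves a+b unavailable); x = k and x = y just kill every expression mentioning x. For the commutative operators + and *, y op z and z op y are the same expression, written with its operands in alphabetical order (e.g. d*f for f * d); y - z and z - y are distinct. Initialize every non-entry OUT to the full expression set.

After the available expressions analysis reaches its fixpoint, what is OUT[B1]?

Per-block solution:
  B0:   IN={}   OUT={}
  B1:   IN={}   OUT={a*a}
  B2:   IN={a*a}   OUT={}
  B3:   IN={}   OUT={}
  B4:   IN={}   OUT={c-c}

Merge at B1: IN[B1] = OUT[B0] = {}
Applying B1's transfer function to that IN value gives OUT[B1] (row B1 above).

Answer: {a*a}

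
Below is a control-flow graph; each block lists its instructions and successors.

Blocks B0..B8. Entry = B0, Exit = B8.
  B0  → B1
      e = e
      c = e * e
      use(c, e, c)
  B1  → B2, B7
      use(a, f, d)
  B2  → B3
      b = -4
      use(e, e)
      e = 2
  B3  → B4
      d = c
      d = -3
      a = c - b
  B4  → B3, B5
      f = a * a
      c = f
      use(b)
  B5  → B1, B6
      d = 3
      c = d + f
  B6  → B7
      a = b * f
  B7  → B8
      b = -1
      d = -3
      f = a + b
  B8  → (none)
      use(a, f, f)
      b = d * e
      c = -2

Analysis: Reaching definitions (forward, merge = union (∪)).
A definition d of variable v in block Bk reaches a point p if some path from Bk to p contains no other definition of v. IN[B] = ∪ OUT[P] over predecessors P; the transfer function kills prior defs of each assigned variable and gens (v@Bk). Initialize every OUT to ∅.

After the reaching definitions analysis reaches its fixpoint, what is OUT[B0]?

Answer: {c@B0, e@B0}

Working:
Fixpoint table:
  B0: | IN={} | OUT={c@B0, e@B0}
  B1: | IN={a@B3, b@B2, c@B0, c@B5, d@B5, e@B0, e@B2, f@B4} | OUT={a@B3, b@B2, c@B0, c@B5, d@B5, e@B0, e@B2, f@B4}
  B2: | IN={a@B3, b@B2, c@B0, c@B5, d@B5, e@B0, e@B2, f@B4} | OUT={a@B3, b@B2, c@B0, c@B5, d@B5, e@B2, f@B4}
  B3: | IN={a@B3, b@B2, c@B0, c@B4, c@B5, d@B3, d@B5, e@B2, f@B4} | OUT={a@B3, b@B2, c@B0, c@B4, c@B5, d@B3, e@B2, f@B4}
  B4: | IN={a@B3, b@B2, c@B0, c@B4, c@B5, d@B3, e@B2, f@B4} | OUT={a@B3, b@B2, c@B4, d@B3, e@B2, f@B4}
  B5: | IN={a@B3, b@B2, c@B4, d@B3, e@B2, f@B4} | OUT={a@B3, b@B2, c@B5, d@B5, e@B2, f@B4}
  B6: | IN={a@B3, b@B2, c@B5, d@B5, e@B2, f@B4} | OUT={a@B6, b@B2, c@B5, d@B5, e@B2, f@B4}
  B7: | IN={a@B3, a@B6, b@B2, c@B0, c@B5, d@B5, e@B0, e@B2, f@B4} | OUT={a@B3, a@B6, b@B7, c@B0, c@B5, d@B7, e@B0, e@B2, f@B7}
  B8: | IN={a@B3, a@B6, b@B7, c@B0, c@B5, d@B7, e@B0, e@B2, f@B7} | OUT={a@B3, a@B6, b@B8, c@B8, d@B7, e@B0, e@B2, f@B7}

B0 is the boundary node: IN[B0] = {}
Applying B0's transfer function to that IN value gives OUT[B0] (row B0 above).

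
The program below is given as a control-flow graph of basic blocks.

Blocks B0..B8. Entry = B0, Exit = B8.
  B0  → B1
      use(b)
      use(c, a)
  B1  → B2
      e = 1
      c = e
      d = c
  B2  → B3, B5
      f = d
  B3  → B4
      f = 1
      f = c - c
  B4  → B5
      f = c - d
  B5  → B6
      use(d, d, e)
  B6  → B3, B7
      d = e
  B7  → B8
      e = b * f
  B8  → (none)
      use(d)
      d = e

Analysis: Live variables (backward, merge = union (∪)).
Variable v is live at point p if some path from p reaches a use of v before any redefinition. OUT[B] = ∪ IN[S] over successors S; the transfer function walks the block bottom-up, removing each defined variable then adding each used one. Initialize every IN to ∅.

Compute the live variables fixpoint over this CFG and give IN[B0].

Fixpoint table:
  B0:  IN={a, b, c}  OUT={b}
  B1:  IN={b}  OUT={b, c, d, e}
  B2:  IN={b, c, d, e}  OUT={b, c, d, e, f}
  B3:  IN={b, c, d, e}  OUT={b, c, d, e}
  B4:  IN={b, c, d, e}  OUT={b, c, d, e, f}
  B5:  IN={b, c, d, e, f}  OUT={b, c, e, f}
  B6:  IN={b, c, e, f}  OUT={b, c, d, e, f}
  B7:  IN={b, d, f}  OUT={d, e}
  B8:  IN={d, e}  OUT={}

Merge at B0: OUT[B0] = IN[B1] = {b}
Applying B0's transfer function to that OUT value gives IN[B0] (row B0 above).

Answer: {a, b, c}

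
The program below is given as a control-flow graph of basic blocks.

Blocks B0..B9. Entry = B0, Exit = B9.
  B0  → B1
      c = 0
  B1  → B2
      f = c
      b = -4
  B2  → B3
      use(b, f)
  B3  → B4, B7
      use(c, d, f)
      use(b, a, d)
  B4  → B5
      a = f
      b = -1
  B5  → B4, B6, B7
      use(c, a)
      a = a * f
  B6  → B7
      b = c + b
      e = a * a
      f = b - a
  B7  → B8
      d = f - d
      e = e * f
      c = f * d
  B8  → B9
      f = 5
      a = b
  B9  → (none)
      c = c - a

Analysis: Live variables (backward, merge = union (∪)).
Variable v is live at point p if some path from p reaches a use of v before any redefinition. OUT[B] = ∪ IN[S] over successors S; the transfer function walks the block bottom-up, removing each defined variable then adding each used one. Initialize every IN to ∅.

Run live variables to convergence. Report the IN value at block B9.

Answer: {a, c}

Trace:
Fixpoint table:
  B0:  IN={a, d, e}  OUT={a, c, d, e}
  B1:  IN={a, c, d, e}  OUT={a, b, c, d, e, f}
  B2:  IN={a, b, c, d, e, f}  OUT={a, b, c, d, e, f}
  B3:  IN={a, b, c, d, e, f}  OUT={b, c, d, e, f}
  B4:  IN={c, d, e, f}  OUT={a, b, c, d, e, f}
  B5:  IN={a, b, c, d, e, f}  OUT={a, b, c, d, e, f}
  B6:  IN={a, b, c, d}  OUT={b, d, e, f}
  B7:  IN={b, d, e, f}  OUT={b, c}
  B8:  IN={b, c}  OUT={a, c}
  B9:  IN={a, c}  OUT={}

B9 is the boundary node: OUT[B9] = {}
Applying B9's transfer function to that OUT value gives IN[B9] (row B9 above).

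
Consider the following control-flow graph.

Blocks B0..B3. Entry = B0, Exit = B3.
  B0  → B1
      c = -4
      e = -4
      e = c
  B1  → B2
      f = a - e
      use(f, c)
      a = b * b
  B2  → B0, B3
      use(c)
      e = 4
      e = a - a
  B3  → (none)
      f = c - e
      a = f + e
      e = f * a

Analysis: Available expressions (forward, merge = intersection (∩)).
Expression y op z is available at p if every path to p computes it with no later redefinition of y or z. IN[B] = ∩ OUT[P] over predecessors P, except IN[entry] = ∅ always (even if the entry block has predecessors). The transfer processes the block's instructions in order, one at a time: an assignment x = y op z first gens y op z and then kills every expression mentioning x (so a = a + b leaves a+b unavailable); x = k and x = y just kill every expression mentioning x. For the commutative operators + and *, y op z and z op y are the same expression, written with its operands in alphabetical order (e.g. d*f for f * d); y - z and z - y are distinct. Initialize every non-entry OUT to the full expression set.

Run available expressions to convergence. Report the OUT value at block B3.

Answer: {a*f, b*b}

Working:
Per-block solution:
  B0:  IN={}  OUT={}
  B1:  IN={}  OUT={b*b}
  B2:  IN={b*b}  OUT={a-a, b*b}
  B3:  IN={a-a, b*b}  OUT={a*f, b*b}

Merge at B3: IN[B3] = OUT[B2] = {a-a, b*b}
Applying B3's transfer function to that IN value gives OUT[B3] (row B3 above).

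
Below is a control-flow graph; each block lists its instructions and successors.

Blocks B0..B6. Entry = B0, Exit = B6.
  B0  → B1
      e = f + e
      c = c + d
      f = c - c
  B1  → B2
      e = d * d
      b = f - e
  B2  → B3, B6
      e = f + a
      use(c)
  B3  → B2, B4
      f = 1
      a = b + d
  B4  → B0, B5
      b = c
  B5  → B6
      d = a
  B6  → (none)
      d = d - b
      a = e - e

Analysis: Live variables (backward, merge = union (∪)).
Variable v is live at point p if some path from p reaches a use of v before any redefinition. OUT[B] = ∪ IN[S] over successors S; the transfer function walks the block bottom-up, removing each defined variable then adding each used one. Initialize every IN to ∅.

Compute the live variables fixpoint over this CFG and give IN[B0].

Answer: {a, c, d, e, f}

Derivation:
Per-block solution:
  B0:  IN={a, c, d, e, f}  OUT={a, c, d, f}
  B1:  IN={a, c, d, f}  OUT={a, b, c, d, f}
  B2:  IN={a, b, c, d, f}  OUT={b, c, d, e}
  B3:  IN={b, c, d, e}  OUT={a, b, c, d, e, f}
  B4:  IN={a, c, d, e, f}  OUT={a, b, c, d, e, f}
  B5:  IN={a, b, e}  OUT={b, d, e}
  B6:  IN={b, d, e}  OUT={}

Merge at B0: OUT[B0] = IN[B1] = {a, c, d, f}
Applying B0's transfer function to that OUT value gives IN[B0] (row B0 above).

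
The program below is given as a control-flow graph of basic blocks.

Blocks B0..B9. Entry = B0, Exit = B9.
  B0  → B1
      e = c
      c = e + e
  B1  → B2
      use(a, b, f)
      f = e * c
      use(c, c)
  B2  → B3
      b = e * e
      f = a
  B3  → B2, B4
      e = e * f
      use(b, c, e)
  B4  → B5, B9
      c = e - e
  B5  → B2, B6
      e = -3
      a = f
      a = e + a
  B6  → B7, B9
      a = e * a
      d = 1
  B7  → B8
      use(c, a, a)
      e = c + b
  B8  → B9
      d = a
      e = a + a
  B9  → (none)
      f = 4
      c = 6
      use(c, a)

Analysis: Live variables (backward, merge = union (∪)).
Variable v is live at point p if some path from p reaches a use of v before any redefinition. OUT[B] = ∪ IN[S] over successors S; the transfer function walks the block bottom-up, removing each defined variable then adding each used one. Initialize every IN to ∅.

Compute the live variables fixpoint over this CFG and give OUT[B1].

Answer: {a, c, e}

Trace:
Converged values:
  B0:  IN={a, b, c, f}  OUT={a, b, c, e, f}
  B1:  IN={a, b, c, e, f}  OUT={a, c, e}
  B2:  IN={a, c, e}  OUT={a, b, c, e, f}
  B3:  IN={a, b, c, e, f}  OUT={a, b, c, e, f}
  B4:  IN={a, b, e, f}  OUT={a, b, c, f}
  B5:  IN={b, c, f}  OUT={a, b, c, e}
  B6:  IN={a, b, c, e}  OUT={a, b, c}
  B7:  IN={a, b, c}  OUT={a}
  B8:  IN={a}  OUT={a}
  B9:  IN={a}  OUT={}

Merge at B1: OUT[B1] = IN[B2] = {a, c, e}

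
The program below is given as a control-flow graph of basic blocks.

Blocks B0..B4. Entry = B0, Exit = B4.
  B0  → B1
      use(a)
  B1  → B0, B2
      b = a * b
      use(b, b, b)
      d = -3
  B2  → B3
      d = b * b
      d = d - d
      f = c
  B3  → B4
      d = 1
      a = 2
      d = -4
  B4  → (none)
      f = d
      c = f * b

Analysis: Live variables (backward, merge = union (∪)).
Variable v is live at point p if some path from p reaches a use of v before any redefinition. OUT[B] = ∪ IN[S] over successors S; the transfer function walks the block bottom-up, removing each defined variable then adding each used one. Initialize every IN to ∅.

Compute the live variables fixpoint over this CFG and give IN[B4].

Answer: {b, d}

Derivation:
Fixpoint table:
  B0:   IN={a, b, c}   OUT={a, b, c}
  B1:   IN={a, b, c}   OUT={a, b, c}
  B2:   IN={b, c}   OUT={b}
  B3:   IN={b}   OUT={b, d}
  B4:   IN={b, d}   OUT={}

B4 is the boundary node: OUT[B4] = {}
Applying B4's transfer function to that OUT value gives IN[B4] (row B4 above).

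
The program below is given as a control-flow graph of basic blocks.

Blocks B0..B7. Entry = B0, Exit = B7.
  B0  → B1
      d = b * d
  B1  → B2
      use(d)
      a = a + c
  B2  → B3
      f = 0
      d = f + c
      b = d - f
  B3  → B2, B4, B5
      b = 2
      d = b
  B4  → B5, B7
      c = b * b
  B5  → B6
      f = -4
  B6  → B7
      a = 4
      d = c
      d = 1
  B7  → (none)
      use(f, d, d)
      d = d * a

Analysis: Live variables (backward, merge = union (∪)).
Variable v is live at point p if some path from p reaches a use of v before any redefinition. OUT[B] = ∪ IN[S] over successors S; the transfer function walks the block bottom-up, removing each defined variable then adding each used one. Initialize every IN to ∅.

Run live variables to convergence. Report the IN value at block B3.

Fixpoint table:
  B0:  IN={a, b, c, d}  OUT={a, c, d}
  B1:  IN={a, c, d}  OUT={a, c}
  B2:  IN={a, c}  OUT={a, c, f}
  B3:  IN={a, c, f}  OUT={a, b, c, d, f}
  B4:  IN={a, b, d, f}  OUT={a, c, d, f}
  B5:  IN={c}  OUT={c, f}
  B6:  IN={c, f}  OUT={a, d, f}
  B7:  IN={a, d, f}  OUT={}

Merge at B3: OUT[B3] = IN[B2] ⊔ IN[B4] ⊔ IN[B5] = {a, b, c, d, f}
Applying B3's transfer function to that OUT value gives IN[B3] (row B3 above).

Answer: {a, c, f}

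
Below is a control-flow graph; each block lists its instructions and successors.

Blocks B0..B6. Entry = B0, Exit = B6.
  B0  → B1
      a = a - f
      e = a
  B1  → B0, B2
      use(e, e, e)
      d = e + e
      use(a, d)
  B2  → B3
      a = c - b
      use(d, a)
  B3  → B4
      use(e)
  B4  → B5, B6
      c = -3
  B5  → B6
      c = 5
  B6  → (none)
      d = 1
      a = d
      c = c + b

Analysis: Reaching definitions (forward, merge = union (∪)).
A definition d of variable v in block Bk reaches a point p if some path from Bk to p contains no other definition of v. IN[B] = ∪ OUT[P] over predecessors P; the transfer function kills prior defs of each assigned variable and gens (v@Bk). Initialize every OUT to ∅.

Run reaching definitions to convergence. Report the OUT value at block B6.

Fixpoint table:
  B0:   IN={a@B0, d@B1, e@B0}   OUT={a@B0, d@B1, e@B0}
  B1:   IN={a@B0, d@B1, e@B0}   OUT={a@B0, d@B1, e@B0}
  B2:   IN={a@B0, d@B1, e@B0}   OUT={a@B2, d@B1, e@B0}
  B3:   IN={a@B2, d@B1, e@B0}   OUT={a@B2, d@B1, e@B0}
  B4:   IN={a@B2, d@B1, e@B0}   OUT={a@B2, c@B4, d@B1, e@B0}
  B5:   IN={a@B2, c@B4, d@B1, e@B0}   OUT={a@B2, c@B5, d@B1, e@B0}
  B6:   IN={a@B2, c@B4, c@B5, d@B1, e@B0}   OUT={a@B6, c@B6, d@B6, e@B0}

Merge at B6: IN[B6] = OUT[B4] ⊔ OUT[B5] = {a@B2, c@B4, c@B5, d@B1, e@B0}
Applying B6's transfer function to that IN value gives OUT[B6] (row B6 above).

Answer: {a@B6, c@B6, d@B6, e@B0}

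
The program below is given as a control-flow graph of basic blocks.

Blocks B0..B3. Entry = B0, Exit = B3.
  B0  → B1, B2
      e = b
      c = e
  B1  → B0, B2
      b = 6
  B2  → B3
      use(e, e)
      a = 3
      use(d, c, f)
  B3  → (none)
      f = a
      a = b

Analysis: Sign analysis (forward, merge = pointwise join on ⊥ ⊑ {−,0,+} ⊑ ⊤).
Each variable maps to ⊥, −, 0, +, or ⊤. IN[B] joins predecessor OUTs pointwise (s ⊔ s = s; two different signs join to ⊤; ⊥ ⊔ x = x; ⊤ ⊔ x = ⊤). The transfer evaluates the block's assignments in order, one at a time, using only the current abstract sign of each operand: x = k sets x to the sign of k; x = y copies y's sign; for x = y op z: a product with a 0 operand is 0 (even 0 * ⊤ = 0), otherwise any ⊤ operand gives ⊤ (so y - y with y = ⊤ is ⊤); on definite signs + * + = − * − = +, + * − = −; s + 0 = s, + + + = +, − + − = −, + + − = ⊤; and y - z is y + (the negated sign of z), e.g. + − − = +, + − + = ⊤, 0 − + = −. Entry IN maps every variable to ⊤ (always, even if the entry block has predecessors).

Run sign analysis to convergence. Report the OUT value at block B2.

Answer: {a: +, b: ⊤, c: ⊤, d: ⊤, e: ⊤, f: ⊤}

Derivation:
Converged values:
  B0:   IN=(all ⊤)   OUT=(all ⊤)
  B1:   IN=(all ⊤)   OUT={b:+; rest ⊤}
  B2:   IN=(all ⊤)   OUT={a:+; rest ⊤}
  B3:   IN={a:+; rest ⊤}   OUT={f:+; rest ⊤}

Merge at B2: IN[B2] = OUT[B0] ⊔ OUT[B1] = {a: ⊤, b: ⊤, c: ⊤, d: ⊤, e: ⊤, f: ⊤}
Applying B2's transfer function to that IN value gives OUT[B2] (row B2 above).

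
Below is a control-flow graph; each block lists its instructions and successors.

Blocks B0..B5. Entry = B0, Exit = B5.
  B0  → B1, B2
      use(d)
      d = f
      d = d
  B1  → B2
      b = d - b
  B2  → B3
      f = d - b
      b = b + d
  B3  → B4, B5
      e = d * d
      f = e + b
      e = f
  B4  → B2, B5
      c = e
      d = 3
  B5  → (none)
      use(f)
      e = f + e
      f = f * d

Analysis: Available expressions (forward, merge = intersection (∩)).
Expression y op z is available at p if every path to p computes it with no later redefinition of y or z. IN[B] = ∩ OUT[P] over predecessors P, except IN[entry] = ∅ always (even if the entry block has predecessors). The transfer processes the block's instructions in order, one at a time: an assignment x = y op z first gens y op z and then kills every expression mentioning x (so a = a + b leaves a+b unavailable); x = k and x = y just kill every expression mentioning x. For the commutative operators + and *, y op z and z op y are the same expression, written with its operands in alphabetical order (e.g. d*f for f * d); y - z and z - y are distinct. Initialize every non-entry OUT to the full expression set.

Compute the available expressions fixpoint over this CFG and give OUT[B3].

Fixpoint table:
  B0: | IN={} | OUT={}
  B1: | IN={} | OUT={}
  B2: | IN={} | OUT={}
  B3: | IN={} | OUT={d*d}
  B4: | IN={d*d} | OUT={}
  B5: | IN={} | OUT={}

Merge at B3: IN[B3] = OUT[B2] = {}
Applying B3's transfer function to that IN value gives OUT[B3] (row B3 above).

Answer: {d*d}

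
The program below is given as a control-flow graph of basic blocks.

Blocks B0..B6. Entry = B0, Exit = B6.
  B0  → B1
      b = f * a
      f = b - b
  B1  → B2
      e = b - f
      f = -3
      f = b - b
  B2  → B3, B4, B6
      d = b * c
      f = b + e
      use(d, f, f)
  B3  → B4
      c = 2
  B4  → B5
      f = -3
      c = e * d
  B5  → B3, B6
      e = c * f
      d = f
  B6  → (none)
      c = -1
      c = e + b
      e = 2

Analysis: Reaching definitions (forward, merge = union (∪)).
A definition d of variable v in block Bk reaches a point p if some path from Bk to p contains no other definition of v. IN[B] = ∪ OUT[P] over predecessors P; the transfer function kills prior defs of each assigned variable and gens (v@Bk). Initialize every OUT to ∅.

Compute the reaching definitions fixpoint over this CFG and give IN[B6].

Per-block solution:
  B0:  IN={}  OUT={b@B0, f@B0}
  B1:  IN={b@B0, f@B0}  OUT={b@B0, e@B1, f@B1}
  B2:  IN={b@B0, e@B1, f@B1}  OUT={b@B0, d@B2, e@B1, f@B2}
  B3:  IN={b@B0, c@B4, d@B2, d@B5, e@B1, e@B5, f@B2, f@B4}  OUT={b@B0, c@B3, d@B2, d@B5, e@B1, e@B5, f@B2, f@B4}
  B4:  IN={b@B0, c@B3, d@B2, d@B5, e@B1, e@B5, f@B2, f@B4}  OUT={b@B0, c@B4, d@B2, d@B5, e@B1, e@B5, f@B4}
  B5:  IN={b@B0, c@B4, d@B2, d@B5, e@B1, e@B5, f@B4}  OUT={b@B0, c@B4, d@B5, e@B5, f@B4}
  B6:  IN={b@B0, c@B4, d@B2, d@B5, e@B1, e@B5, f@B2, f@B4}  OUT={b@B0, c@B6, d@B2, d@B5, e@B6, f@B2, f@B4}

Merge at B6: IN[B6] = OUT[B2] ⊔ OUT[B5] = {b@B0, c@B4, d@B2, d@B5, e@B1, e@B5, f@B2, f@B4}

Answer: {b@B0, c@B4, d@B2, d@B5, e@B1, e@B5, f@B2, f@B4}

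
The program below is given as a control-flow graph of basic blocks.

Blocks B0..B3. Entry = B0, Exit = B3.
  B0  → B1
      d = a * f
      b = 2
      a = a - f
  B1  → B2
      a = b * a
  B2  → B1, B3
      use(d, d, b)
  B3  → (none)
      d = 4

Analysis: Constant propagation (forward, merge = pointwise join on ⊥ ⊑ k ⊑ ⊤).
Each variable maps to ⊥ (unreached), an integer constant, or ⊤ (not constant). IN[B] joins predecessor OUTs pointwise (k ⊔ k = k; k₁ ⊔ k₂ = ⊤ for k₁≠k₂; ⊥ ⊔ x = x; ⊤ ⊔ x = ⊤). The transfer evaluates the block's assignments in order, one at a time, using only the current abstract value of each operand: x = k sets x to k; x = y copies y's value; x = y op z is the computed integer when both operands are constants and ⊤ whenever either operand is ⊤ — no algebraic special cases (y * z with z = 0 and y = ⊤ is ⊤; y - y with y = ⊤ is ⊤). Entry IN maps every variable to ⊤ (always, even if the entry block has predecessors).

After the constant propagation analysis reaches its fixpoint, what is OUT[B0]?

Answer: {a: ⊤, b: 2, c: ⊤, d: ⊤, e: ⊤, f: ⊤}

Derivation:
Fixpoint table:
  B0:   IN=(all ⊤)   OUT={b:2; rest ⊤}
  B1:   IN={b:2; rest ⊤}   OUT={b:2; rest ⊤}
  B2:   IN={b:2; rest ⊤}   OUT={b:2; rest ⊤}
  B3:   IN={b:2; rest ⊤}   OUT={b:2, d:4; rest ⊤}

B0 is the boundary node: IN[B0] = {a: ⊤, b: ⊤, c: ⊤, d: ⊤, e: ⊤, f: ⊤}
Applying B0's transfer function to that IN value gives OUT[B0] (row B0 above).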